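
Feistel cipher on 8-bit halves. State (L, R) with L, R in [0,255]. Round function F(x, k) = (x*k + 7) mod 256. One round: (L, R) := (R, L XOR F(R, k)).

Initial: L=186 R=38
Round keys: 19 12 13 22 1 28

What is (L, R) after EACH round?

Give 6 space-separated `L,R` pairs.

Round 1 (k=19): L=38 R=99
Round 2 (k=12): L=99 R=141
Round 3 (k=13): L=141 R=83
Round 4 (k=22): L=83 R=164
Round 5 (k=1): L=164 R=248
Round 6 (k=28): L=248 R=131

Answer: 38,99 99,141 141,83 83,164 164,248 248,131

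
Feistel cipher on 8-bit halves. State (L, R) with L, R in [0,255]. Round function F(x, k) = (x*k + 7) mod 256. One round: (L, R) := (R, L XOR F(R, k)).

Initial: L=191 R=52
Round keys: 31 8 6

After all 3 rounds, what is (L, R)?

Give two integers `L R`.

Round 1 (k=31): L=52 R=236
Round 2 (k=8): L=236 R=83
Round 3 (k=6): L=83 R=21

Answer: 83 21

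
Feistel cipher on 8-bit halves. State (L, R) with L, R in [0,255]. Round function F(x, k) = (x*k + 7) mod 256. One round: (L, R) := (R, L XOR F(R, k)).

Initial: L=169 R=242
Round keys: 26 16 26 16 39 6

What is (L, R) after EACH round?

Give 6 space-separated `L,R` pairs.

Answer: 242,50 50,213 213,155 155,98 98,110 110,249

Derivation:
Round 1 (k=26): L=242 R=50
Round 2 (k=16): L=50 R=213
Round 3 (k=26): L=213 R=155
Round 4 (k=16): L=155 R=98
Round 5 (k=39): L=98 R=110
Round 6 (k=6): L=110 R=249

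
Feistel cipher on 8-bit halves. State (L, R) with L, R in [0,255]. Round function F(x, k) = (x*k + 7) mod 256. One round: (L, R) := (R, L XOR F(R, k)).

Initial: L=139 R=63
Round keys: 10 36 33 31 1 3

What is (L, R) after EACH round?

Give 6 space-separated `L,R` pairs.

Answer: 63,246 246,160 160,81 81,118 118,44 44,253

Derivation:
Round 1 (k=10): L=63 R=246
Round 2 (k=36): L=246 R=160
Round 3 (k=33): L=160 R=81
Round 4 (k=31): L=81 R=118
Round 5 (k=1): L=118 R=44
Round 6 (k=3): L=44 R=253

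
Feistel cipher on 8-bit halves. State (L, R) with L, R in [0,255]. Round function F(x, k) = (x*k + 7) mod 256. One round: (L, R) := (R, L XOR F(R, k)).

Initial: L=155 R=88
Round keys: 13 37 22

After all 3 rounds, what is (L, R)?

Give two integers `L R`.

Round 1 (k=13): L=88 R=228
Round 2 (k=37): L=228 R=163
Round 3 (k=22): L=163 R=237

Answer: 163 237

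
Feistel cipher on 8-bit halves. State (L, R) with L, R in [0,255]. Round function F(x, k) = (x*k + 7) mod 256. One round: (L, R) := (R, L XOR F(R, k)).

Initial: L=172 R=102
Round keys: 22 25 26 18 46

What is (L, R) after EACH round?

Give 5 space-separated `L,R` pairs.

Answer: 102,103 103,112 112,0 0,119 119,105

Derivation:
Round 1 (k=22): L=102 R=103
Round 2 (k=25): L=103 R=112
Round 3 (k=26): L=112 R=0
Round 4 (k=18): L=0 R=119
Round 5 (k=46): L=119 R=105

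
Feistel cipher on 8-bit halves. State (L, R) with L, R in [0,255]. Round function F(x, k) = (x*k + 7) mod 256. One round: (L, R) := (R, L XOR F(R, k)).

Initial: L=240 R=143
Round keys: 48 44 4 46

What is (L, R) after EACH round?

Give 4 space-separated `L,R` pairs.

Round 1 (k=48): L=143 R=39
Round 2 (k=44): L=39 R=52
Round 3 (k=4): L=52 R=240
Round 4 (k=46): L=240 R=19

Answer: 143,39 39,52 52,240 240,19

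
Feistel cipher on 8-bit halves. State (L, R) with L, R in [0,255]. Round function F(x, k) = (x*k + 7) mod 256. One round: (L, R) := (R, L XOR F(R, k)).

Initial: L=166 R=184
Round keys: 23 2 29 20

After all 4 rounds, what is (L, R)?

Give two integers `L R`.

Answer: 173 106

Derivation:
Round 1 (k=23): L=184 R=41
Round 2 (k=2): L=41 R=225
Round 3 (k=29): L=225 R=173
Round 4 (k=20): L=173 R=106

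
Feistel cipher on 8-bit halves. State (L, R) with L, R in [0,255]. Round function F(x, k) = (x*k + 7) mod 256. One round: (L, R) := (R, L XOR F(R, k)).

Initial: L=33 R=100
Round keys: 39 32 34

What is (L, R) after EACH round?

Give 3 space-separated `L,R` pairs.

Round 1 (k=39): L=100 R=98
Round 2 (k=32): L=98 R=35
Round 3 (k=34): L=35 R=207

Answer: 100,98 98,35 35,207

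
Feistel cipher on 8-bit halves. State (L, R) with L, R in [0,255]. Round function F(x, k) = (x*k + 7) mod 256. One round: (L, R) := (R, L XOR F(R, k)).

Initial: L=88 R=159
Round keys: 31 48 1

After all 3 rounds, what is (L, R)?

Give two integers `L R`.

Round 1 (k=31): L=159 R=16
Round 2 (k=48): L=16 R=152
Round 3 (k=1): L=152 R=143

Answer: 152 143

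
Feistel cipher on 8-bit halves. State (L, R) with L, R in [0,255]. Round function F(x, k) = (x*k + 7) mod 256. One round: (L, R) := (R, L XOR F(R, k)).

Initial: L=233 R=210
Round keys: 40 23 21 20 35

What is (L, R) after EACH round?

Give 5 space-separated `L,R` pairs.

Answer: 210,62 62,75 75,16 16,12 12,187

Derivation:
Round 1 (k=40): L=210 R=62
Round 2 (k=23): L=62 R=75
Round 3 (k=21): L=75 R=16
Round 4 (k=20): L=16 R=12
Round 5 (k=35): L=12 R=187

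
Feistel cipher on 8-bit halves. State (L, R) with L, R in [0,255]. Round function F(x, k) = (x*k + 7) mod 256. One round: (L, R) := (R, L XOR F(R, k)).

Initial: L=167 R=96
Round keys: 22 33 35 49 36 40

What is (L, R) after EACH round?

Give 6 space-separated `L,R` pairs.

Round 1 (k=22): L=96 R=224
Round 2 (k=33): L=224 R=135
Round 3 (k=35): L=135 R=156
Round 4 (k=49): L=156 R=100
Round 5 (k=36): L=100 R=139
Round 6 (k=40): L=139 R=219

Answer: 96,224 224,135 135,156 156,100 100,139 139,219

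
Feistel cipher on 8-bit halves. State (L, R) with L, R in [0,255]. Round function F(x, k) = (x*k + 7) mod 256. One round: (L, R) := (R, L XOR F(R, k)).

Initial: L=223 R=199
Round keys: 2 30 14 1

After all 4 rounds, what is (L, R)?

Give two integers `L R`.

Answer: 21 104

Derivation:
Round 1 (k=2): L=199 R=74
Round 2 (k=30): L=74 R=116
Round 3 (k=14): L=116 R=21
Round 4 (k=1): L=21 R=104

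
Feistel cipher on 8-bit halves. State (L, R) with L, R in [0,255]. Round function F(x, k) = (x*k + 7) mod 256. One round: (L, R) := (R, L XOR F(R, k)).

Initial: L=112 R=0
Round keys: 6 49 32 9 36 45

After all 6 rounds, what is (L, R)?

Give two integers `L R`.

Answer: 187 31

Derivation:
Round 1 (k=6): L=0 R=119
Round 2 (k=49): L=119 R=206
Round 3 (k=32): L=206 R=176
Round 4 (k=9): L=176 R=249
Round 5 (k=36): L=249 R=187
Round 6 (k=45): L=187 R=31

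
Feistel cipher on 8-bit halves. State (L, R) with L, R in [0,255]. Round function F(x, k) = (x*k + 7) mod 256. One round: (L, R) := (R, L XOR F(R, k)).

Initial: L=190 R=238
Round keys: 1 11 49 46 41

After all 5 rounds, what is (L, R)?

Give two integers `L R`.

Round 1 (k=1): L=238 R=75
Round 2 (k=11): L=75 R=174
Round 3 (k=49): L=174 R=30
Round 4 (k=46): L=30 R=197
Round 5 (k=41): L=197 R=138

Answer: 197 138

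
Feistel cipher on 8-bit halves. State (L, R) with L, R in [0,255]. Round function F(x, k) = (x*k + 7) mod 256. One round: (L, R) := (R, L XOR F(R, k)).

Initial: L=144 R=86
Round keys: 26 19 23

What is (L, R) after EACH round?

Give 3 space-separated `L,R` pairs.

Answer: 86,83 83,102 102,98

Derivation:
Round 1 (k=26): L=86 R=83
Round 2 (k=19): L=83 R=102
Round 3 (k=23): L=102 R=98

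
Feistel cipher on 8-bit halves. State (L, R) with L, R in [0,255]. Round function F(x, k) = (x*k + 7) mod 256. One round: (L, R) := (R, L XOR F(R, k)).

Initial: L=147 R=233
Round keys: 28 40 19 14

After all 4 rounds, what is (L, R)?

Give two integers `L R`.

Round 1 (k=28): L=233 R=16
Round 2 (k=40): L=16 R=110
Round 3 (k=19): L=110 R=33
Round 4 (k=14): L=33 R=187

Answer: 33 187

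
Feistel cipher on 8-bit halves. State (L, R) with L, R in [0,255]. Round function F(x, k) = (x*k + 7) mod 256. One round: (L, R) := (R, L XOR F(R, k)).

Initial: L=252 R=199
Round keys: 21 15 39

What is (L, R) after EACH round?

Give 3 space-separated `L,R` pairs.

Round 1 (k=21): L=199 R=166
Round 2 (k=15): L=166 R=6
Round 3 (k=39): L=6 R=87

Answer: 199,166 166,6 6,87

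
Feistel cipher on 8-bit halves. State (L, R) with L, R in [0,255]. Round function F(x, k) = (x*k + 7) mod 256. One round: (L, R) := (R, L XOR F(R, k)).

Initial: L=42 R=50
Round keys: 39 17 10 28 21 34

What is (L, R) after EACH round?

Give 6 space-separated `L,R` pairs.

Round 1 (k=39): L=50 R=143
Round 2 (k=17): L=143 R=180
Round 3 (k=10): L=180 R=128
Round 4 (k=28): L=128 R=179
Round 5 (k=21): L=179 R=54
Round 6 (k=34): L=54 R=128

Answer: 50,143 143,180 180,128 128,179 179,54 54,128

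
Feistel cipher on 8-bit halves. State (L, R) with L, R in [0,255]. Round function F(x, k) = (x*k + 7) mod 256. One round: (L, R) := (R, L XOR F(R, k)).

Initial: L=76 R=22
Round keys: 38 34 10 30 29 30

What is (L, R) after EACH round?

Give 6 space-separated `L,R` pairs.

Answer: 22,7 7,227 227,226 226,96 96,5 5,253

Derivation:
Round 1 (k=38): L=22 R=7
Round 2 (k=34): L=7 R=227
Round 3 (k=10): L=227 R=226
Round 4 (k=30): L=226 R=96
Round 5 (k=29): L=96 R=5
Round 6 (k=30): L=5 R=253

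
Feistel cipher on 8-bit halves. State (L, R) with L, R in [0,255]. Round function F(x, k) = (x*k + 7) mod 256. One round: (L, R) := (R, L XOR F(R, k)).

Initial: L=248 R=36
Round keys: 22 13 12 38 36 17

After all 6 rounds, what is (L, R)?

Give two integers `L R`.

Round 1 (k=22): L=36 R=231
Round 2 (k=13): L=231 R=230
Round 3 (k=12): L=230 R=40
Round 4 (k=38): L=40 R=17
Round 5 (k=36): L=17 R=67
Round 6 (k=17): L=67 R=107

Answer: 67 107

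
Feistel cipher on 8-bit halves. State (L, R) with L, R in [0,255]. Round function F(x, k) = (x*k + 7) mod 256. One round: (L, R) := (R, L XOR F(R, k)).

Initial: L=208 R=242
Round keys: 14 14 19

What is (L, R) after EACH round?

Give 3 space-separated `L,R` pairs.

Answer: 242,147 147,227 227,115

Derivation:
Round 1 (k=14): L=242 R=147
Round 2 (k=14): L=147 R=227
Round 3 (k=19): L=227 R=115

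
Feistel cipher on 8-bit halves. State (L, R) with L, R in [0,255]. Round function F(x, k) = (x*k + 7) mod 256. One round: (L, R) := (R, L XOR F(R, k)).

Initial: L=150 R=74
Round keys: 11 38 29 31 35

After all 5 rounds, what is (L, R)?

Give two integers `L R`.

Answer: 137 111

Derivation:
Round 1 (k=11): L=74 R=163
Round 2 (k=38): L=163 R=115
Round 3 (k=29): L=115 R=173
Round 4 (k=31): L=173 R=137
Round 5 (k=35): L=137 R=111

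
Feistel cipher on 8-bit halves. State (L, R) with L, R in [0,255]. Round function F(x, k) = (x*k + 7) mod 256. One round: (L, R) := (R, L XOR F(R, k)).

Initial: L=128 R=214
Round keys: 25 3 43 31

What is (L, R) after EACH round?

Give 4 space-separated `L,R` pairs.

Round 1 (k=25): L=214 R=109
Round 2 (k=3): L=109 R=152
Round 3 (k=43): L=152 R=226
Round 4 (k=31): L=226 R=253

Answer: 214,109 109,152 152,226 226,253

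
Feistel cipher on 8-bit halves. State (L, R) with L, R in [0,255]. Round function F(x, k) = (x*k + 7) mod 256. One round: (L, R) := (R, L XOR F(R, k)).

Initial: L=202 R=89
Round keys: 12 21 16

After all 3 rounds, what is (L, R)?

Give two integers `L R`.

Answer: 45 46

Derivation:
Round 1 (k=12): L=89 R=249
Round 2 (k=21): L=249 R=45
Round 3 (k=16): L=45 R=46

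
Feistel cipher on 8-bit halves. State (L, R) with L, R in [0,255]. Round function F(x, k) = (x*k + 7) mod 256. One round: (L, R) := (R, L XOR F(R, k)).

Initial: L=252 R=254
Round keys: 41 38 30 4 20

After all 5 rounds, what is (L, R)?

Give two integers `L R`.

Round 1 (k=41): L=254 R=73
Round 2 (k=38): L=73 R=35
Round 3 (k=30): L=35 R=104
Round 4 (k=4): L=104 R=132
Round 5 (k=20): L=132 R=63

Answer: 132 63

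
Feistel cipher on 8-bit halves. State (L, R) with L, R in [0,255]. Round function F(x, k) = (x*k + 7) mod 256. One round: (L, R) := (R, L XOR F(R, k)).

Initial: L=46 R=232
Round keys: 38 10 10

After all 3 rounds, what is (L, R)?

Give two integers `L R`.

Answer: 105 120

Derivation:
Round 1 (k=38): L=232 R=89
Round 2 (k=10): L=89 R=105
Round 3 (k=10): L=105 R=120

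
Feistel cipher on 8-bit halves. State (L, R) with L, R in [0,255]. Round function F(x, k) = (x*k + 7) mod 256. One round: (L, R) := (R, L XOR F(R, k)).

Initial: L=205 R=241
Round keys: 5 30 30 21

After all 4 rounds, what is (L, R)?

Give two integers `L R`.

Round 1 (k=5): L=241 R=113
Round 2 (k=30): L=113 R=180
Round 3 (k=30): L=180 R=110
Round 4 (k=21): L=110 R=185

Answer: 110 185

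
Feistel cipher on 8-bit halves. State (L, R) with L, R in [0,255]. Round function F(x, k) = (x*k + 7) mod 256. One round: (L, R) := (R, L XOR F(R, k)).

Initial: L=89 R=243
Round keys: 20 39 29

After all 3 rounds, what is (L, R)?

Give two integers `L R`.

Round 1 (k=20): L=243 R=90
Round 2 (k=39): L=90 R=78
Round 3 (k=29): L=78 R=135

Answer: 78 135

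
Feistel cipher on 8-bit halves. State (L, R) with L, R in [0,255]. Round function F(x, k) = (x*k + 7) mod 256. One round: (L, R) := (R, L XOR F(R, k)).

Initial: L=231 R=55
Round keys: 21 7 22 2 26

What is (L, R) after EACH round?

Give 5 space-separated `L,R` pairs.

Answer: 55,109 109,53 53,248 248,194 194,67

Derivation:
Round 1 (k=21): L=55 R=109
Round 2 (k=7): L=109 R=53
Round 3 (k=22): L=53 R=248
Round 4 (k=2): L=248 R=194
Round 5 (k=26): L=194 R=67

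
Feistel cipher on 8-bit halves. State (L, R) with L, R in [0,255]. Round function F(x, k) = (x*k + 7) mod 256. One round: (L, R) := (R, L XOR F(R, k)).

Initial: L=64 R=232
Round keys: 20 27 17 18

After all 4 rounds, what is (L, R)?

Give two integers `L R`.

Answer: 180 163

Derivation:
Round 1 (k=20): L=232 R=103
Round 2 (k=27): L=103 R=12
Round 3 (k=17): L=12 R=180
Round 4 (k=18): L=180 R=163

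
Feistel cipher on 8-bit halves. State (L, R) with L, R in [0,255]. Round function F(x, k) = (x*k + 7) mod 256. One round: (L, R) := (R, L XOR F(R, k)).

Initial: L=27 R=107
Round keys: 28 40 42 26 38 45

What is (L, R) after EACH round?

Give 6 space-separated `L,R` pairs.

Round 1 (k=28): L=107 R=160
Round 2 (k=40): L=160 R=108
Round 3 (k=42): L=108 R=31
Round 4 (k=26): L=31 R=65
Round 5 (k=38): L=65 R=178
Round 6 (k=45): L=178 R=16

Answer: 107,160 160,108 108,31 31,65 65,178 178,16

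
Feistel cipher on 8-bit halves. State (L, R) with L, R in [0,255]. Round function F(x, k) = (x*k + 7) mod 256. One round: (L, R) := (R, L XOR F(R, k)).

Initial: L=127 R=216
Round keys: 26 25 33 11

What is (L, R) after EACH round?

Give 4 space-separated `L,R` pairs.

Round 1 (k=26): L=216 R=136
Round 2 (k=25): L=136 R=151
Round 3 (k=33): L=151 R=246
Round 4 (k=11): L=246 R=14

Answer: 216,136 136,151 151,246 246,14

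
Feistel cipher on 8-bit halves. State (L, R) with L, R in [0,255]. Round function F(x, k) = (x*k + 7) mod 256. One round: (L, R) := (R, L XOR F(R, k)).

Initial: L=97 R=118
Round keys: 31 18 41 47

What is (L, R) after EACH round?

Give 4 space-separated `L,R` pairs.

Round 1 (k=31): L=118 R=48
Round 2 (k=18): L=48 R=17
Round 3 (k=41): L=17 R=240
Round 4 (k=47): L=240 R=6

Answer: 118,48 48,17 17,240 240,6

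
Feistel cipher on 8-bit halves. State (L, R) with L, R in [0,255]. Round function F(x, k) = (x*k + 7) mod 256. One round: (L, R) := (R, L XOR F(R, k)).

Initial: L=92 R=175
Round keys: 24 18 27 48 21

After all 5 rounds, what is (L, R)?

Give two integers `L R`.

Round 1 (k=24): L=175 R=51
Round 2 (k=18): L=51 R=50
Round 3 (k=27): L=50 R=126
Round 4 (k=48): L=126 R=149
Round 5 (k=21): L=149 R=62

Answer: 149 62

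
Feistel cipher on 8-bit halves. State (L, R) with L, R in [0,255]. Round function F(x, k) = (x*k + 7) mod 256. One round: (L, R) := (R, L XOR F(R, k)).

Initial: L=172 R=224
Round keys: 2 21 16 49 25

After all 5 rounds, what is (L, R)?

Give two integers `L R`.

Round 1 (k=2): L=224 R=107
Round 2 (k=21): L=107 R=46
Round 3 (k=16): L=46 R=140
Round 4 (k=49): L=140 R=253
Round 5 (k=25): L=253 R=48

Answer: 253 48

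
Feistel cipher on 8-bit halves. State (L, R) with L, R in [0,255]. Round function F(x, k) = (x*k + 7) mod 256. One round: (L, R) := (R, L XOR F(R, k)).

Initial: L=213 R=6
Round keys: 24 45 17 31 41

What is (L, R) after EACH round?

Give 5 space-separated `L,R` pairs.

Answer: 6,66 66,167 167,92 92,140 140,47

Derivation:
Round 1 (k=24): L=6 R=66
Round 2 (k=45): L=66 R=167
Round 3 (k=17): L=167 R=92
Round 4 (k=31): L=92 R=140
Round 5 (k=41): L=140 R=47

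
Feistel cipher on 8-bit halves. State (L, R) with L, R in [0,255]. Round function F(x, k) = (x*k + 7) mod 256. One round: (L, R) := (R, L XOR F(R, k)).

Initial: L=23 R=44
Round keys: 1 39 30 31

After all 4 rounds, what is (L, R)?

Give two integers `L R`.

Answer: 173 85

Derivation:
Round 1 (k=1): L=44 R=36
Round 2 (k=39): L=36 R=175
Round 3 (k=30): L=175 R=173
Round 4 (k=31): L=173 R=85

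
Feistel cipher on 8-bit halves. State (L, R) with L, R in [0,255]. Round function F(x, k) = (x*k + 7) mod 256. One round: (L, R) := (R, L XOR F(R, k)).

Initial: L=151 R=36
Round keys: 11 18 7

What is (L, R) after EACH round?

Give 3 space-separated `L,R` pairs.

Round 1 (k=11): L=36 R=4
Round 2 (k=18): L=4 R=107
Round 3 (k=7): L=107 R=240

Answer: 36,4 4,107 107,240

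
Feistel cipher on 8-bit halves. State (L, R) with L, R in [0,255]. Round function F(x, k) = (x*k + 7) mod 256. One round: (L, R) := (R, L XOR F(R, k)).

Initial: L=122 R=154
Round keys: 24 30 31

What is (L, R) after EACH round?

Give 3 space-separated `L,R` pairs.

Answer: 154,13 13,23 23,221

Derivation:
Round 1 (k=24): L=154 R=13
Round 2 (k=30): L=13 R=23
Round 3 (k=31): L=23 R=221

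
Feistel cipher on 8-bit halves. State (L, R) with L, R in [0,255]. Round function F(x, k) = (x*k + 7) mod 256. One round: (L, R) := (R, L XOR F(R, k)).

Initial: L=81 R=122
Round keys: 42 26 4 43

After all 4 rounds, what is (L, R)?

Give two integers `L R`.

Round 1 (k=42): L=122 R=90
Round 2 (k=26): L=90 R=81
Round 3 (k=4): L=81 R=17
Round 4 (k=43): L=17 R=179

Answer: 17 179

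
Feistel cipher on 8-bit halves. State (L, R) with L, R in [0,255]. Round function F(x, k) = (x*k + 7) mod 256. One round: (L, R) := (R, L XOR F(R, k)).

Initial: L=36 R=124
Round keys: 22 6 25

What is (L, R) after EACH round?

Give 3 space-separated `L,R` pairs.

Answer: 124,139 139,53 53,191

Derivation:
Round 1 (k=22): L=124 R=139
Round 2 (k=6): L=139 R=53
Round 3 (k=25): L=53 R=191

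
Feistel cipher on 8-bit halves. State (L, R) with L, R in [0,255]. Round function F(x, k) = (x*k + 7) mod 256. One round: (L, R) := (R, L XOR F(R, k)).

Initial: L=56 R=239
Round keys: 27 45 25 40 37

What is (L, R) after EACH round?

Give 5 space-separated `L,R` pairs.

Round 1 (k=27): L=239 R=4
Round 2 (k=45): L=4 R=84
Round 3 (k=25): L=84 R=63
Round 4 (k=40): L=63 R=139
Round 5 (k=37): L=139 R=33

Answer: 239,4 4,84 84,63 63,139 139,33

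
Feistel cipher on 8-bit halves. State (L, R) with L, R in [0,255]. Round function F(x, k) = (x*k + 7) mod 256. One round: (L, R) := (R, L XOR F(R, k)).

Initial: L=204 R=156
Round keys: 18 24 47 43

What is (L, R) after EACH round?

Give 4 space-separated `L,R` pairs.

Answer: 156,51 51,83 83,119 119,87

Derivation:
Round 1 (k=18): L=156 R=51
Round 2 (k=24): L=51 R=83
Round 3 (k=47): L=83 R=119
Round 4 (k=43): L=119 R=87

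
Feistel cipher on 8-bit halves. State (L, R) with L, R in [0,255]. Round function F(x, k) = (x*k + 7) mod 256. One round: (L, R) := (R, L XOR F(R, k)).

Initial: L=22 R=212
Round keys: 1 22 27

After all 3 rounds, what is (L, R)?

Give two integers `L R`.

Answer: 113 63

Derivation:
Round 1 (k=1): L=212 R=205
Round 2 (k=22): L=205 R=113
Round 3 (k=27): L=113 R=63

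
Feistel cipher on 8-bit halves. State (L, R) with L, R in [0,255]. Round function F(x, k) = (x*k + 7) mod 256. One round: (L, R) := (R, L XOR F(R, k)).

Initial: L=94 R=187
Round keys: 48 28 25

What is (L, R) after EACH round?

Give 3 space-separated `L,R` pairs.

Round 1 (k=48): L=187 R=73
Round 2 (k=28): L=73 R=184
Round 3 (k=25): L=184 R=182

Answer: 187,73 73,184 184,182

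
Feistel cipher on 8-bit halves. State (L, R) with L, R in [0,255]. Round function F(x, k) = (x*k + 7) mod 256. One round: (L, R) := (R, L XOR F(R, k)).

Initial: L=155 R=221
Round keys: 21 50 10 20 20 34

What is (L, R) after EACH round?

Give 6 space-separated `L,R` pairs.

Round 1 (k=21): L=221 R=179
Round 2 (k=50): L=179 R=32
Round 3 (k=10): L=32 R=244
Round 4 (k=20): L=244 R=55
Round 5 (k=20): L=55 R=167
Round 6 (k=34): L=167 R=2

Answer: 221,179 179,32 32,244 244,55 55,167 167,2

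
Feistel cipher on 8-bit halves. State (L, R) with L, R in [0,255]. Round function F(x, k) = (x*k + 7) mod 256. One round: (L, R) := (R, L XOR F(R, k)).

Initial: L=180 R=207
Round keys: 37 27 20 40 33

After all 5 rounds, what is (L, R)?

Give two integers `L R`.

Round 1 (k=37): L=207 R=70
Round 2 (k=27): L=70 R=166
Round 3 (k=20): L=166 R=185
Round 4 (k=40): L=185 R=73
Round 5 (k=33): L=73 R=201

Answer: 73 201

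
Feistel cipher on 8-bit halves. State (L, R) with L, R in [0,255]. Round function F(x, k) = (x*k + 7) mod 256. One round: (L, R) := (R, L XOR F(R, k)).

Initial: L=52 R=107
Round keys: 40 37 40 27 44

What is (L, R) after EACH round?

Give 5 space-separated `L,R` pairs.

Answer: 107,139 139,117 117,196 196,198 198,203

Derivation:
Round 1 (k=40): L=107 R=139
Round 2 (k=37): L=139 R=117
Round 3 (k=40): L=117 R=196
Round 4 (k=27): L=196 R=198
Round 5 (k=44): L=198 R=203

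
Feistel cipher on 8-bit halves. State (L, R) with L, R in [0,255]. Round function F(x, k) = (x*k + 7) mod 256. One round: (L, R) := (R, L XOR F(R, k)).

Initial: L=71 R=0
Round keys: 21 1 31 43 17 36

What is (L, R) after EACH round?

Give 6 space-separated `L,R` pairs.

Answer: 0,64 64,71 71,224 224,224 224,7 7,227

Derivation:
Round 1 (k=21): L=0 R=64
Round 2 (k=1): L=64 R=71
Round 3 (k=31): L=71 R=224
Round 4 (k=43): L=224 R=224
Round 5 (k=17): L=224 R=7
Round 6 (k=36): L=7 R=227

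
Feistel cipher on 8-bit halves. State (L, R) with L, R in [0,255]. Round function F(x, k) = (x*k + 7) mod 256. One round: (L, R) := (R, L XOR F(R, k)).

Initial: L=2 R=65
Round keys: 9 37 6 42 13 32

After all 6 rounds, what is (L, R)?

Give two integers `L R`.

Answer: 153 254

Derivation:
Round 1 (k=9): L=65 R=82
Round 2 (k=37): L=82 R=160
Round 3 (k=6): L=160 R=149
Round 4 (k=42): L=149 R=217
Round 5 (k=13): L=217 R=153
Round 6 (k=32): L=153 R=254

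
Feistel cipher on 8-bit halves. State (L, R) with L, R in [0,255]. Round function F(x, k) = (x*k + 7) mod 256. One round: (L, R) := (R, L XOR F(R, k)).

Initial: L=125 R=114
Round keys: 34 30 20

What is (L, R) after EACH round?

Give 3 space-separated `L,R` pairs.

Answer: 114,86 86,105 105,109

Derivation:
Round 1 (k=34): L=114 R=86
Round 2 (k=30): L=86 R=105
Round 3 (k=20): L=105 R=109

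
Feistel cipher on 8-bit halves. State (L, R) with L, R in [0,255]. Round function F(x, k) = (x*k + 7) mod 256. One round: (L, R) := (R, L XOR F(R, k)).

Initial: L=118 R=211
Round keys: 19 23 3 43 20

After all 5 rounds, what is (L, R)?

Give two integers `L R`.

Round 1 (k=19): L=211 R=198
Round 2 (k=23): L=198 R=2
Round 3 (k=3): L=2 R=203
Round 4 (k=43): L=203 R=34
Round 5 (k=20): L=34 R=100

Answer: 34 100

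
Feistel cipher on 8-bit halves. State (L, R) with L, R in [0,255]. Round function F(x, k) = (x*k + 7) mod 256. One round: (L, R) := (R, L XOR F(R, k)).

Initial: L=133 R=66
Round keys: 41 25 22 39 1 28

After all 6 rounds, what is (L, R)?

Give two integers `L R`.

Answer: 183 164

Derivation:
Round 1 (k=41): L=66 R=28
Round 2 (k=25): L=28 R=129
Round 3 (k=22): L=129 R=1
Round 4 (k=39): L=1 R=175
Round 5 (k=1): L=175 R=183
Round 6 (k=28): L=183 R=164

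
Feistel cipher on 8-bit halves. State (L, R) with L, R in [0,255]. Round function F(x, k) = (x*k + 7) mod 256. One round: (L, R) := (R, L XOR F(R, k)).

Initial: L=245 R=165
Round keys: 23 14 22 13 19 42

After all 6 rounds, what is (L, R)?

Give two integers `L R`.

Round 1 (k=23): L=165 R=47
Round 2 (k=14): L=47 R=60
Round 3 (k=22): L=60 R=0
Round 4 (k=13): L=0 R=59
Round 5 (k=19): L=59 R=104
Round 6 (k=42): L=104 R=44

Answer: 104 44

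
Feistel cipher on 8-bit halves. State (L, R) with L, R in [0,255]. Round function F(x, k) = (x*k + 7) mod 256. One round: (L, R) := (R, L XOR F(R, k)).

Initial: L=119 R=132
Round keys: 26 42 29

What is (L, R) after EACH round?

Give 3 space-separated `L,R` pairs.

Answer: 132,24 24,115 115,22

Derivation:
Round 1 (k=26): L=132 R=24
Round 2 (k=42): L=24 R=115
Round 3 (k=29): L=115 R=22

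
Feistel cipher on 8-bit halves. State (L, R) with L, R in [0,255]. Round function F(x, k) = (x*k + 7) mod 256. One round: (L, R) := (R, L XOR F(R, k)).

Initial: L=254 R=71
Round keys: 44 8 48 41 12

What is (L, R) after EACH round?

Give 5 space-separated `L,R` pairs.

Round 1 (k=44): L=71 R=197
Round 2 (k=8): L=197 R=104
Round 3 (k=48): L=104 R=66
Round 4 (k=41): L=66 R=241
Round 5 (k=12): L=241 R=17

Answer: 71,197 197,104 104,66 66,241 241,17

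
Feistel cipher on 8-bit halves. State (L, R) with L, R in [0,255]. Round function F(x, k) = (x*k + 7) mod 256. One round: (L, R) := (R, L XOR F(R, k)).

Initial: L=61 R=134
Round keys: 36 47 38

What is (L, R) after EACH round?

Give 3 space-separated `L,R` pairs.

Answer: 134,226 226,3 3,155

Derivation:
Round 1 (k=36): L=134 R=226
Round 2 (k=47): L=226 R=3
Round 3 (k=38): L=3 R=155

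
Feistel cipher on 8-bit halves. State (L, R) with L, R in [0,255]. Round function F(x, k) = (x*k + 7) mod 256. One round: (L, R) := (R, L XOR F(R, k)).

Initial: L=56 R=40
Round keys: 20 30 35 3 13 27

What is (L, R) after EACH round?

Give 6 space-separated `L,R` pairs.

Answer: 40,31 31,129 129,181 181,167 167,55 55,115

Derivation:
Round 1 (k=20): L=40 R=31
Round 2 (k=30): L=31 R=129
Round 3 (k=35): L=129 R=181
Round 4 (k=3): L=181 R=167
Round 5 (k=13): L=167 R=55
Round 6 (k=27): L=55 R=115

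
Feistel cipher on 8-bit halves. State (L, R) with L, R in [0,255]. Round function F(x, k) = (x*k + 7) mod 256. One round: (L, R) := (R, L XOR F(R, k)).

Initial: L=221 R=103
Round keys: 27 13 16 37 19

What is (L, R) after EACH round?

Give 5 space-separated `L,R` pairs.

Answer: 103,57 57,139 139,142 142,6 6,247

Derivation:
Round 1 (k=27): L=103 R=57
Round 2 (k=13): L=57 R=139
Round 3 (k=16): L=139 R=142
Round 4 (k=37): L=142 R=6
Round 5 (k=19): L=6 R=247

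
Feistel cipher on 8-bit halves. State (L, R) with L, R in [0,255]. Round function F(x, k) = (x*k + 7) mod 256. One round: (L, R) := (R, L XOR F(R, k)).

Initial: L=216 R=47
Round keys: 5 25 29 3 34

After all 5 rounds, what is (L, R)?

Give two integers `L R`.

Round 1 (k=5): L=47 R=42
Round 2 (k=25): L=42 R=14
Round 3 (k=29): L=14 R=183
Round 4 (k=3): L=183 R=34
Round 5 (k=34): L=34 R=60

Answer: 34 60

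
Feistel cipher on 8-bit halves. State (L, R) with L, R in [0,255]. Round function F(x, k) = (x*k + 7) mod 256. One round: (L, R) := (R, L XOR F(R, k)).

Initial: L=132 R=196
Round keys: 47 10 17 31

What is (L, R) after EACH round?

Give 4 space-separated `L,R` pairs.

Answer: 196,135 135,137 137,167 167,201

Derivation:
Round 1 (k=47): L=196 R=135
Round 2 (k=10): L=135 R=137
Round 3 (k=17): L=137 R=167
Round 4 (k=31): L=167 R=201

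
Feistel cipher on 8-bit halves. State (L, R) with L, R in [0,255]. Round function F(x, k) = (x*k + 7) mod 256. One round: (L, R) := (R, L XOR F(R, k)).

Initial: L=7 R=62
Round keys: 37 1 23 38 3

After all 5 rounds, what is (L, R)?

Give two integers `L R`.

Round 1 (k=37): L=62 R=250
Round 2 (k=1): L=250 R=63
Round 3 (k=23): L=63 R=74
Round 4 (k=38): L=74 R=60
Round 5 (k=3): L=60 R=241

Answer: 60 241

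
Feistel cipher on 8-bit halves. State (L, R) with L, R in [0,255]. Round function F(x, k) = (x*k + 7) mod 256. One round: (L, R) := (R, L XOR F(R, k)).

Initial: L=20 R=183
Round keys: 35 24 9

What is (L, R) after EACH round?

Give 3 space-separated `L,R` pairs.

Answer: 183,24 24,240 240,111

Derivation:
Round 1 (k=35): L=183 R=24
Round 2 (k=24): L=24 R=240
Round 3 (k=9): L=240 R=111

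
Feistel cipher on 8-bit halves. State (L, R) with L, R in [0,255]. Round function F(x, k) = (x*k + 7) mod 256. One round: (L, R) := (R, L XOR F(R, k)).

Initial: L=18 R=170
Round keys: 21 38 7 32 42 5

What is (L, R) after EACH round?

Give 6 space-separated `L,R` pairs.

Answer: 170,235 235,67 67,55 55,164 164,216 216,155

Derivation:
Round 1 (k=21): L=170 R=235
Round 2 (k=38): L=235 R=67
Round 3 (k=7): L=67 R=55
Round 4 (k=32): L=55 R=164
Round 5 (k=42): L=164 R=216
Round 6 (k=5): L=216 R=155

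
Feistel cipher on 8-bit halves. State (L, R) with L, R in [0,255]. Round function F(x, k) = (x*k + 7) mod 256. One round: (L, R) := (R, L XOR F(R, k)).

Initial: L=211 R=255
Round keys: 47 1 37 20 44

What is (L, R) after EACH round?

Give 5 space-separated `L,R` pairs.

Answer: 255,11 11,237 237,67 67,174 174,172

Derivation:
Round 1 (k=47): L=255 R=11
Round 2 (k=1): L=11 R=237
Round 3 (k=37): L=237 R=67
Round 4 (k=20): L=67 R=174
Round 5 (k=44): L=174 R=172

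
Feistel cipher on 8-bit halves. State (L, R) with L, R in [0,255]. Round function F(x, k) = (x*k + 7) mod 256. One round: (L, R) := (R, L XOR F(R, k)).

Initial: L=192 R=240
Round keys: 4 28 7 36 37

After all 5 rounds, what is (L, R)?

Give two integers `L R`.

Answer: 200 76

Derivation:
Round 1 (k=4): L=240 R=7
Round 2 (k=28): L=7 R=59
Round 3 (k=7): L=59 R=163
Round 4 (k=36): L=163 R=200
Round 5 (k=37): L=200 R=76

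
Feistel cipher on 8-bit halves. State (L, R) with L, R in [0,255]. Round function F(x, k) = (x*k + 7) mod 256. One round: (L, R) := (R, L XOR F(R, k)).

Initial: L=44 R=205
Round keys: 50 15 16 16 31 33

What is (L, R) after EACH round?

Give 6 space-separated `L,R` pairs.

Round 1 (k=50): L=205 R=61
Round 2 (k=15): L=61 R=87
Round 3 (k=16): L=87 R=74
Round 4 (k=16): L=74 R=240
Round 5 (k=31): L=240 R=93
Round 6 (k=33): L=93 R=244

Answer: 205,61 61,87 87,74 74,240 240,93 93,244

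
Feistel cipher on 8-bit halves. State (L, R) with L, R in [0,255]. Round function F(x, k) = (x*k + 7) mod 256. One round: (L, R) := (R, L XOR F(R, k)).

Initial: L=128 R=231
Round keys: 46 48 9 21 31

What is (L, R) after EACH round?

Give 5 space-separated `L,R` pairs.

Round 1 (k=46): L=231 R=9
Round 2 (k=48): L=9 R=80
Round 3 (k=9): L=80 R=222
Round 4 (k=21): L=222 R=109
Round 5 (k=31): L=109 R=228

Answer: 231,9 9,80 80,222 222,109 109,228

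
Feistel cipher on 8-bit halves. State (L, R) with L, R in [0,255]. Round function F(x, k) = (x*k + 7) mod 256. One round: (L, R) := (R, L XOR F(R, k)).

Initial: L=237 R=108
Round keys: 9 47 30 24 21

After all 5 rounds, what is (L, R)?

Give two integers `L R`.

Answer: 74 186

Derivation:
Round 1 (k=9): L=108 R=62
Round 2 (k=47): L=62 R=5
Round 3 (k=30): L=5 R=163
Round 4 (k=24): L=163 R=74
Round 5 (k=21): L=74 R=186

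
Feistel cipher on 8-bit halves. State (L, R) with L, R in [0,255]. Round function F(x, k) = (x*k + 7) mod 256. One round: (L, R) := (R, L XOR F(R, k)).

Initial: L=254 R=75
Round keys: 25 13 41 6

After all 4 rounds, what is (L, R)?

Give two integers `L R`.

Answer: 51 41

Derivation:
Round 1 (k=25): L=75 R=164
Round 2 (k=13): L=164 R=16
Round 3 (k=41): L=16 R=51
Round 4 (k=6): L=51 R=41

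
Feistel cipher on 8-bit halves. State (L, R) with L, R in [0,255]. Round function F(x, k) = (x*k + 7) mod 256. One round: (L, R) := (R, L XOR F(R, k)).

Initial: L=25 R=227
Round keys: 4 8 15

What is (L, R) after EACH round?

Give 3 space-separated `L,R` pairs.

Answer: 227,138 138,180 180,25

Derivation:
Round 1 (k=4): L=227 R=138
Round 2 (k=8): L=138 R=180
Round 3 (k=15): L=180 R=25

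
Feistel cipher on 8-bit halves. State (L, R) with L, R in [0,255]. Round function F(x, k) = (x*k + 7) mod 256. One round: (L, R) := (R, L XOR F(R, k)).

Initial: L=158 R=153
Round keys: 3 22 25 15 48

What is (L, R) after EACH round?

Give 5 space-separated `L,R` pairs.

Round 1 (k=3): L=153 R=76
Round 2 (k=22): L=76 R=22
Round 3 (k=25): L=22 R=97
Round 4 (k=15): L=97 R=160
Round 5 (k=48): L=160 R=102

Answer: 153,76 76,22 22,97 97,160 160,102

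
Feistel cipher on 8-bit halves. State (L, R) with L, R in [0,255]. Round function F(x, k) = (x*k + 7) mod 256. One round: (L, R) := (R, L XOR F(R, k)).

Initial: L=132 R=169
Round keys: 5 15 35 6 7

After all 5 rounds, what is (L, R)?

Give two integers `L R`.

Answer: 51 29

Derivation:
Round 1 (k=5): L=169 R=208
Round 2 (k=15): L=208 R=158
Round 3 (k=35): L=158 R=113
Round 4 (k=6): L=113 R=51
Round 5 (k=7): L=51 R=29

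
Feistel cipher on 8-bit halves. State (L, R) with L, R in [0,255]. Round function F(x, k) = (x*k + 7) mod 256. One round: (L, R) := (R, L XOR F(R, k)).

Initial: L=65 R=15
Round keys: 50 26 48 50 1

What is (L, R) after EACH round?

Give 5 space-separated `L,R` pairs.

Round 1 (k=50): L=15 R=180
Round 2 (k=26): L=180 R=64
Round 3 (k=48): L=64 R=179
Round 4 (k=50): L=179 R=189
Round 5 (k=1): L=189 R=119

Answer: 15,180 180,64 64,179 179,189 189,119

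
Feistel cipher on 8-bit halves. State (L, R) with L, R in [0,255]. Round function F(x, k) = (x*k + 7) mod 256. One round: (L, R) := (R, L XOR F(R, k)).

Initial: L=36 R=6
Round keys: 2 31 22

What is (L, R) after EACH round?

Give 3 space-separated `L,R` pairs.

Answer: 6,55 55,182 182,156

Derivation:
Round 1 (k=2): L=6 R=55
Round 2 (k=31): L=55 R=182
Round 3 (k=22): L=182 R=156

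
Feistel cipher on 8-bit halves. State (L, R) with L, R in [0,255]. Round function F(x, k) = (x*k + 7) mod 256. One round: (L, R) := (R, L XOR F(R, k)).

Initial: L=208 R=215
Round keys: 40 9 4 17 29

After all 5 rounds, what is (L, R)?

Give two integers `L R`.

Answer: 114 213

Derivation:
Round 1 (k=40): L=215 R=79
Round 2 (k=9): L=79 R=25
Round 3 (k=4): L=25 R=36
Round 4 (k=17): L=36 R=114
Round 5 (k=29): L=114 R=213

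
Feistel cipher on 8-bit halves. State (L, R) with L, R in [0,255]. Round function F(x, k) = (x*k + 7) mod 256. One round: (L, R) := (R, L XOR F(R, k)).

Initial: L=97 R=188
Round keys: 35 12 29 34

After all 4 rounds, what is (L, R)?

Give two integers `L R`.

Round 1 (k=35): L=188 R=218
Round 2 (k=12): L=218 R=131
Round 3 (k=29): L=131 R=4
Round 4 (k=34): L=4 R=12

Answer: 4 12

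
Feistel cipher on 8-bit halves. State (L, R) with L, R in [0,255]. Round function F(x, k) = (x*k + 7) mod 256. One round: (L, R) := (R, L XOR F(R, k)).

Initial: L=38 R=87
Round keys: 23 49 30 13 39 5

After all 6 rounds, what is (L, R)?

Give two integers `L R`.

Round 1 (k=23): L=87 R=254
Round 2 (k=49): L=254 R=242
Round 3 (k=30): L=242 R=157
Round 4 (k=13): L=157 R=242
Round 5 (k=39): L=242 R=120
Round 6 (k=5): L=120 R=173

Answer: 120 173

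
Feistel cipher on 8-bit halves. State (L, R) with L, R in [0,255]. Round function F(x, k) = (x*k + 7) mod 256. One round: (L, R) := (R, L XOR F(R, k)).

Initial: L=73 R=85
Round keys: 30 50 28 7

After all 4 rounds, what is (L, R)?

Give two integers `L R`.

Answer: 235 14

Derivation:
Round 1 (k=30): L=85 R=180
Round 2 (k=50): L=180 R=122
Round 3 (k=28): L=122 R=235
Round 4 (k=7): L=235 R=14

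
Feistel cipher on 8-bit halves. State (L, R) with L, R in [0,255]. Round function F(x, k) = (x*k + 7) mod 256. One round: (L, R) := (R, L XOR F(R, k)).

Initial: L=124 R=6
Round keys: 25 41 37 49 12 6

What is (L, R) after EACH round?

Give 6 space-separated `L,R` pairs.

Round 1 (k=25): L=6 R=225
Round 2 (k=41): L=225 R=22
Round 3 (k=37): L=22 R=212
Round 4 (k=49): L=212 R=141
Round 5 (k=12): L=141 R=119
Round 6 (k=6): L=119 R=92

Answer: 6,225 225,22 22,212 212,141 141,119 119,92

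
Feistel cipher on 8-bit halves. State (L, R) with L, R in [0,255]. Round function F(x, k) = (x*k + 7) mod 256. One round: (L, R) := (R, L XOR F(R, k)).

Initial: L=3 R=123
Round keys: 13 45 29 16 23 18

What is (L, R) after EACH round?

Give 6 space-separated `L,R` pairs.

Round 1 (k=13): L=123 R=69
Round 2 (k=45): L=69 R=83
Round 3 (k=29): L=83 R=43
Round 4 (k=16): L=43 R=228
Round 5 (k=23): L=228 R=168
Round 6 (k=18): L=168 R=51

Answer: 123,69 69,83 83,43 43,228 228,168 168,51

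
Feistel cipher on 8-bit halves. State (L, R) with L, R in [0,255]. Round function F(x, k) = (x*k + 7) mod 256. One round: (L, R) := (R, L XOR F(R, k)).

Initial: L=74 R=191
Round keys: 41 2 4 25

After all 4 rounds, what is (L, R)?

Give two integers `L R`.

Round 1 (k=41): L=191 R=212
Round 2 (k=2): L=212 R=16
Round 3 (k=4): L=16 R=147
Round 4 (k=25): L=147 R=114

Answer: 147 114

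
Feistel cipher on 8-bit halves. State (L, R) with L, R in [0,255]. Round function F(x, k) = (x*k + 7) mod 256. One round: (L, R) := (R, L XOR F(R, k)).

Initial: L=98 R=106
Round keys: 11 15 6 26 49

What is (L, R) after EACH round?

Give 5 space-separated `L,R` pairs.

Round 1 (k=11): L=106 R=247
Round 2 (k=15): L=247 R=234
Round 3 (k=6): L=234 R=116
Round 4 (k=26): L=116 R=37
Round 5 (k=49): L=37 R=104

Answer: 106,247 247,234 234,116 116,37 37,104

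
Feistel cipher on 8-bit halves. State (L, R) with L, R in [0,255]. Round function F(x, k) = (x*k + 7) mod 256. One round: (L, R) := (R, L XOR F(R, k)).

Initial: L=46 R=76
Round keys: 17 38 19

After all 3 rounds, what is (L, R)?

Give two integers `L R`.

Round 1 (k=17): L=76 R=61
Round 2 (k=38): L=61 R=89
Round 3 (k=19): L=89 R=159

Answer: 89 159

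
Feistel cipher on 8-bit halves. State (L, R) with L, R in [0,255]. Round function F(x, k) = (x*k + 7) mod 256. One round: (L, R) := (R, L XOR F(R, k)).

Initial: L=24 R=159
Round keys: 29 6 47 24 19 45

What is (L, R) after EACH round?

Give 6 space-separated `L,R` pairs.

Round 1 (k=29): L=159 R=18
Round 2 (k=6): L=18 R=236
Round 3 (k=47): L=236 R=73
Round 4 (k=24): L=73 R=51
Round 5 (k=19): L=51 R=153
Round 6 (k=45): L=153 R=223

Answer: 159,18 18,236 236,73 73,51 51,153 153,223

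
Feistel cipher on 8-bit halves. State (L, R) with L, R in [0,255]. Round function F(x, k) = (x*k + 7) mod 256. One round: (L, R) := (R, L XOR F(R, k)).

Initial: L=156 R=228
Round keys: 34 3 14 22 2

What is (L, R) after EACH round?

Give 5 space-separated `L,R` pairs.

Answer: 228,211 211,100 100,172 172,171 171,241

Derivation:
Round 1 (k=34): L=228 R=211
Round 2 (k=3): L=211 R=100
Round 3 (k=14): L=100 R=172
Round 4 (k=22): L=172 R=171
Round 5 (k=2): L=171 R=241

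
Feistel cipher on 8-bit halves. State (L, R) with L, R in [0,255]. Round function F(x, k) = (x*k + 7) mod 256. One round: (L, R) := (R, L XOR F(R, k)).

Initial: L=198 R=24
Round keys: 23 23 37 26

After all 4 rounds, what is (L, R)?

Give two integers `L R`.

Answer: 132 129

Derivation:
Round 1 (k=23): L=24 R=233
Round 2 (k=23): L=233 R=238
Round 3 (k=37): L=238 R=132
Round 4 (k=26): L=132 R=129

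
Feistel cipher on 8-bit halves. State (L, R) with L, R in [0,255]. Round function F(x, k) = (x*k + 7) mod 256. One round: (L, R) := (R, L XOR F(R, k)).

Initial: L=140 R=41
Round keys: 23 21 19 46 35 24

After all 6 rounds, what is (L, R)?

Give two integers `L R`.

Answer: 163 146

Derivation:
Round 1 (k=23): L=41 R=58
Round 2 (k=21): L=58 R=224
Round 3 (k=19): L=224 R=157
Round 4 (k=46): L=157 R=221
Round 5 (k=35): L=221 R=163
Round 6 (k=24): L=163 R=146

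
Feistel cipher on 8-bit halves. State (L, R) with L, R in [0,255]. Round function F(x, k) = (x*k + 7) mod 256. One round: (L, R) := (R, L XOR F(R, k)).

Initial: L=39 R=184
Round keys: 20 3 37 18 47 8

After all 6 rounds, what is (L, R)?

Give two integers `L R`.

Round 1 (k=20): L=184 R=64
Round 2 (k=3): L=64 R=127
Round 3 (k=37): L=127 R=34
Round 4 (k=18): L=34 R=20
Round 5 (k=47): L=20 R=145
Round 6 (k=8): L=145 R=155

Answer: 145 155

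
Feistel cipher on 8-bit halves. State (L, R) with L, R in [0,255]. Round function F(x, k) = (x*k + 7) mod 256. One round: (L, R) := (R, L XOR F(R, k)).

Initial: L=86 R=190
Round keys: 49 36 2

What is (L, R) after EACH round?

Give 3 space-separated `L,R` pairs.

Answer: 190,51 51,141 141,18

Derivation:
Round 1 (k=49): L=190 R=51
Round 2 (k=36): L=51 R=141
Round 3 (k=2): L=141 R=18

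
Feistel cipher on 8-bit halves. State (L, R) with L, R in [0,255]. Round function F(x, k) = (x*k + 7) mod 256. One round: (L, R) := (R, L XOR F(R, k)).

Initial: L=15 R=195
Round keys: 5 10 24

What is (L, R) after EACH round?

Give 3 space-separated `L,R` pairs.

Round 1 (k=5): L=195 R=217
Round 2 (k=10): L=217 R=66
Round 3 (k=24): L=66 R=238

Answer: 195,217 217,66 66,238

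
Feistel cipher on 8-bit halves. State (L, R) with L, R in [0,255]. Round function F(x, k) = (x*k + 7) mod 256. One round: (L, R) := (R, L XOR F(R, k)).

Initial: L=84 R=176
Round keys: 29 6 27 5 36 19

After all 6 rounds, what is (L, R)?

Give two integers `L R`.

Answer: 98 128

Derivation:
Round 1 (k=29): L=176 R=163
Round 2 (k=6): L=163 R=105
Round 3 (k=27): L=105 R=185
Round 4 (k=5): L=185 R=205
Round 5 (k=36): L=205 R=98
Round 6 (k=19): L=98 R=128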